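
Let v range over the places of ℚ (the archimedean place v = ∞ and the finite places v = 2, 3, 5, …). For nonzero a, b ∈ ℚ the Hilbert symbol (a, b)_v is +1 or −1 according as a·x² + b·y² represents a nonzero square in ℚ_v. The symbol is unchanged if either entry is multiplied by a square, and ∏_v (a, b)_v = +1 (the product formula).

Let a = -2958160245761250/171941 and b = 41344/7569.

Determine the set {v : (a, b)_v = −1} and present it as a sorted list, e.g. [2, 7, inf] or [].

[2, 29]

(a, b) ≡ (-56202, 646) mod (ℚ^×)²; places V = {2, 3, 5, 7, 11, 17, 19, 29, ∞}.
(a,b)_19: α=3, u≡17; β=1, v≡15 (mod 19); (17|19)=+1, (15|19)=-1; sign (−1)^1·+1^1·-1^3 = +1.
(a,b)_17: α=5, u≡16; β=1, v≡13 (mod 17); (16|17)=+1, (13|17)=+1; sign (−1)^0·+1^1·+1^5 = +1.
(a,b)_5: α=4, u≡2; β=0, v≡1 (mod 5); (2|5)=-1, (1|5)=+1; sign (−1)^0·-1^0·+1^4 = +1.
(a,b)_2: α=1, β=7; u≡3, v≡3 (mod 8); ε(u)ε(v)=1·1, αω(v)=1·1, βω(u)=7·1; sum ≡ 1  ⇒  -1.
(a,b)_∞: sgn(-56202)=−, sgn(646)=+, so +1.
(a,b)_11: α=-2, u≡10; β=0, v≡6 (mod 11); (10|11)=-1, (6|11)=-1; sign (−1)^0·-1^0·-1^-2 = +1.
(a,b)_29: α=-1, u≡13; β=-2, v≡15 (mod 29); (13|29)=+1, (15|29)=-1; sign (−1)^0·+1^-2·-1^-1 = -1.
(a,b)_3: α=5, u≡1; β=-2, v≡1 (mod 3); (1|3)=+1, (1|3)=+1; sign (−1)^0·+1^-2·+1^5 = +1.
(a,b)_7: α=-2, u≡1; β=0, v≡1 (mod 7); (1|7)=+1, (1|7)=+1; sign (−1)^0·+1^0·+1^-2 = +1.
(-56202, 646 / ℚ) ramifies at {2, 29}: a division algebra.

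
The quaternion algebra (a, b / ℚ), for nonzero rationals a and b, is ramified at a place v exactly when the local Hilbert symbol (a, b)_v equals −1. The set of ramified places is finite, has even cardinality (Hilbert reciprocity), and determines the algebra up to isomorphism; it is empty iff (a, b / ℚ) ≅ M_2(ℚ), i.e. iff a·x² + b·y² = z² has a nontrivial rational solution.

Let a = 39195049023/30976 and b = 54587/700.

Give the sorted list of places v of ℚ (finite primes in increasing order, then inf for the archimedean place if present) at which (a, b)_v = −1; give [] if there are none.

(a, b) ≡ (247, 2261) mod (ℚ^×)²; places V = {2, 3, 5, 7, 11, 13, 17, 19, ∞}.
(a,b)_2: α=-8, β=-2; u≡7, v≡5 (mod 8); ε(u)ε(v)=1·0, αω(v)=-8·1, βω(u)=-2·0; sum ≡ 0  ⇒  +1.
(a,b)_∞: sgn(247)=+, sgn(2261)=+, so +1.
(a,b)_11: α=-2, u≡3; β=0, v≡7 (mod 11); (3|11)=+1, (7|11)=-1; sign (−1)^0·+1^0·-1^-2 = +1.
(a,b)_7: α=0, u≡4; β=-1, v≡4 (mod 7); (4|7)=+1, (4|7)=+1; sign (−1)^0·+1^-1·+1^0 = +1.
(a,b)_19: α=3, u≡15; β=1, v≡5 (mod 19); (15|19)=-1, (5|19)=+1; sign (−1)^1·-1^1·+1^3 = +1.
(a,b)_3: α=2, u≡1; β=0, v≡2 (mod 3); (1|3)=+1, (2|3)=-1; sign (−1)^0·+1^0·-1^2 = +1.
(a,b)_13: α=3, u≡6; β=2, v≡1 (mod 13); (6|13)=-1, (1|13)=+1; sign (−1)^0·-1^2·+1^3 = +1.
(a,b)_17: α=2, u≡8; β=1, v≡5 (mod 17); (8|17)=+1, (5|17)=-1; sign (−1)^0·+1^1·-1^2 = +1.
(a,b)_5: α=0, u≡3; β=-2, v≡4 (mod 5); (3|5)=-1, (4|5)=+1; sign (−1)^0·-1^-2·+1^0 = +1.
Ram(a, b) = ∅: the form 247·x² + 2261·y² − z² is isotropic over every ℚ_v, so by Hasse–Minkowski it is isotropic over ℚ.

[]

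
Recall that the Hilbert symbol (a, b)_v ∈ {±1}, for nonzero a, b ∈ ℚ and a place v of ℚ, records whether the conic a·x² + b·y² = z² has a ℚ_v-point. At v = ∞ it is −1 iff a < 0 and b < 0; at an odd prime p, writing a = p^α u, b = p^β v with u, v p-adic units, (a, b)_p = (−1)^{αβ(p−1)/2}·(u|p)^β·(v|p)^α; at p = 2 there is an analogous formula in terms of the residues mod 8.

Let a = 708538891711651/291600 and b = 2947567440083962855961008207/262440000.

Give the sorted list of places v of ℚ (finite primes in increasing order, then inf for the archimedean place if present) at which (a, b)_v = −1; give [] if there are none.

[2, 41]

(a, b) ≡ (9331, 1927) mod (ℚ^×)²; places V = {2, 3, 5, 7, 11, 13, 31, 37, 41, 43, 47, ∞}.
(a,b)_5: α=-2, u≡4; β=-4, v≡3 (mod 5); (4|5)=+1, (3|5)=-1; sign (−1)^0·+1^-4·-1^-2 = +1.
(a,b)_13: α=2, u≡10; β=4, v≡10 (mod 13); (10|13)=+1, (10|13)=+1; sign (−1)^0·+1^4·+1^2 = +1.
(a,b)_41: α=2, u≡27; β=3, v≡34 (mod 41); (27|41)=-1, (34|41)=-1; sign (−1)^0·-1^3·-1^2 = -1.
(a,b)_31: α=1, u≡24; β=2, v≡9 (mod 31); (24|31)=-1, (9|31)=+1; sign (−1)^0·-1^2·+1^1 = +1.
(a,b)_11: α=2, u≡4; β=2, v≡2 (mod 11); (4|11)=+1, (2|11)=-1; sign (−1)^0·+1^2·-1^2 = +1.
(a,b)_∞: sgn(9331)=+, sgn(1927)=+, so +1.
(a,b)_3: α=-6, u≡1; β=-8, v≡1 (mod 3); (1|3)=+1, (1|3)=+1; sign (−1)^0·+1^-8·+1^-6 = +1.
(a,b)_2: α=-4, β=-6; u≡3, v≡7 (mod 8); ε(u)ε(v)=1·1, αω(v)=-4·0, βω(u)=-6·1; sum ≡ 1  ⇒  -1.
(a,b)_37: α=0, u≡7; β=2, v≡26 (mod 37); (7|37)=+1, (26|37)=+1; sign (−1)^0·+1^2·+1^0 = +1.
(a,b)_47: α=2, u≡18; β=3, v≡13 (mod 47); (18|47)=+1, (13|47)=-1; sign (−1)^0·+1^3·-1^2 = +1.
(a,b)_43: α=1, u≡34; β=2, v≡24 (mod 43); (34|43)=-1, (24|43)=+1; sign (−1)^0·-1^2·+1^1 = +1.
(a,b)_7: α=1, u≡3; β=2, v≡4 (mod 7); (3|7)=-1, (4|7)=+1; sign (−1)^0·-1^2·+1^1 = +1.
Ram(9331, 1927) = {2, 41}; no ℚ_2-point on the conic.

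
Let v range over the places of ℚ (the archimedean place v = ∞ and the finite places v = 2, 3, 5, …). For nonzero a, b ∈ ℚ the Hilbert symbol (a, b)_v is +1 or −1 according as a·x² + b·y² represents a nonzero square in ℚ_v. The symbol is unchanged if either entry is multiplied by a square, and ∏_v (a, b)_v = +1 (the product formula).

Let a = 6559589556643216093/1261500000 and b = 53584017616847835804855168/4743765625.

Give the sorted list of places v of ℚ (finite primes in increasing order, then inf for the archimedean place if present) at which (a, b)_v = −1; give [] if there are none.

(a, b) ≡ (78, 4862) mod (ℚ^×)²; places V = {2, 3, 5, 7, 11, 13, 17, 19, 29, ∞}.
(a,b)_∞: sgn(78)=+, sgn(4862)=+, so +1.
(a,b)_19: α=2, u≡14; β=-2, v≡5 (mod 19); (14|19)=-1, (5|19)=+1; sign (−1)^0·-1^-2·+1^2 = +1.
(a,b)_17: α=2, u≡5; β=3, v≡7 (mod 17); (5|17)=-1, (7|17)=-1; sign (−1)^0·-1^3·-1^2 = -1.
(a,b)_5: α=-6, u≡3; β=-6, v≡3 (mod 5); (3|5)=-1, (3|5)=-1; sign (−1)^0·-1^-6·-1^-6 = +1.
(a,b)_3: α=-1, u≡2; β=6, v≡2 (mod 3); (2|3)=-1, (2|3)=-1; sign (−1)^0·-1^6·-1^-1 = -1.
(a,b)_13: α=9, u≡8; β=11, v≡9 (mod 13); (8|13)=-1, (9|13)=+1; sign (−1)^0·-1^11·+1^9 = -1.
(a,b)_29: α=-2, u≡28; β=-2, v≡10 (mod 29); (28|29)=+1, (10|29)=-1; sign (−1)^0·+1^-2·-1^-2 = +1.
(a,b)_2: α=-5, β=7; u≡7, v≡7 (mod 8); ε(u)ε(v)=1·1, αω(v)=-5·0, βω(u)=7·0; sum ≡ 1  ⇒  -1.
(a,b)_7: α=2, u≡1; β=2, v≡4 (mod 7); (1|7)=+1, (4|7)=+1; sign (−1)^0·+1^2·+1^2 = +1.
(a,b)_11: α=2, u≡9; β=3, v≡8 (mod 11); (9|11)=+1, (8|11)=-1; sign (−1)^0·+1^3·-1^2 = +1.
(78, 4862 / ℚ) ramifies at {2, 3, 13, 17}: a division algebra.

[2, 3, 13, 17]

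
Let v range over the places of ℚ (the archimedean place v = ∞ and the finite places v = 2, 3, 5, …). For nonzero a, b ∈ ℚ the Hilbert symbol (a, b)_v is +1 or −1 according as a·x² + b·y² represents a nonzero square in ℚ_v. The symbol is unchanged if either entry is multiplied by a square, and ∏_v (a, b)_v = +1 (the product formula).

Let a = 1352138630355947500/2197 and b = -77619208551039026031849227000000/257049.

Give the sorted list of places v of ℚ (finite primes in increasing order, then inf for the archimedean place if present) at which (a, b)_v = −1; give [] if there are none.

[13, 23, 37, 43]

(a, b) ≡ (10102807, -184667) mod (ℚ^×)²; places V = {2, 3, 5, 7, 11, 13, 23, 31, 37, 43, 53, ∞}.
(a,b)_3: α=0, u≡1; β=-2, v≡1 (mod 3); (1|3)=+1, (1|3)=+1; sign (−1)^0·+1^-2·+1^0 = +1.
(a,b)_2: α=2, β=6; u≡7, v≡5 (mod 8); ε(u)ε(v)=1·0, αω(v)=2·1, βω(u)=6·0; sum ≡ 0  ⇒  +1.
(a,b)_11: α=1, u≡3; β=2, v≡1 (mod 11); (3|11)=+1, (1|11)=+1; sign (−1)^0·+1^2·+1^1 = +1.
(a,b)_37: α=2, u≡19; β=3, v≡21 (mod 37); (19|37)=-1, (21|37)=+1; sign (−1)^0·-1^3·+1^2 = -1.
(a,b)_43: α=1, u≡21; β=2, v≡30 (mod 43); (21|43)=+1, (30|43)=-1; sign (−1)^0·+1^2·-1^1 = -1.
(a,b)_31: α=3, u≡4; β=5, v≡6 (mod 31); (4|31)=+1, (6|31)=-1; sign (−1)^1·+1^5·-1^3 = +1.
(a,b)_23: α=2, u≡19; β=3, v≡11 (mod 23); (19|23)=-1, (11|23)=-1; sign (−1)^0·-1^3·-1^2 = -1.
(a,b)_53: α=1, u≡12; β=2, v≡4 (mod 53); (12|53)=-1, (4|53)=+1; sign (−1)^0·-1^2·+1^1 = +1.
(a,b)_∞: sgn(10102807)=+, sgn(-184667)=−, so +1.
(a,b)_7: α=0, u≡4; β=1, v≡4 (mod 7); (4|7)=+1, (4|7)=+1; sign (−1)^0·+1^1·+1^0 = +1.
(a,b)_13: α=-3, u≡1; β=-4, v≡8 (mod 13); (1|13)=+1, (8|13)=-1; sign (−1)^0·+1^-4·-1^-3 = -1.
(a,b)_5: α=4, u≡3; β=6, v≡3 (mod 5); (3|5)=-1, (3|5)=-1; sign (−1)^0·-1^6·-1^4 = +1.
Ram(10102807, -184667) = {13, 23, 37, 43}; no ℚ_13-point on the conic.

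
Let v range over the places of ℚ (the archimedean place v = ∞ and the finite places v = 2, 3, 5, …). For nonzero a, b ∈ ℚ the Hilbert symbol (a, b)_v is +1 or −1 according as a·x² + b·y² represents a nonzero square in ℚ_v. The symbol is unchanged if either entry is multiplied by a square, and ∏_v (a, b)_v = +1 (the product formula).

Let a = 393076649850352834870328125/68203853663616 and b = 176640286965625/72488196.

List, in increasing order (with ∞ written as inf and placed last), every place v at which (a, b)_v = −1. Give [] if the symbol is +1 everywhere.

(a, b) ≡ (28014, 145) mod (ℚ^×)²; places V = {2, 3, 5, 7, 11, 17, 23, 29, 37, 43, 53, ∞}.
(a,b)_29: α=3, u≡6; β=1, v≡6 (mod 29); (6|29)=+1, (6|29)=+1; sign (−1)^0·+1^1·+1^3 = +1.
(a,b)_17: α=2, u≡8; β=2, v≡4 (mod 17); (8|17)=+1, (4|17)=+1; sign (−1)^0·+1^2·+1^2 = +1.
(a,b)_37: α=2, u≡8; β=0, v≡11 (mod 37); (8|37)=-1, (11|37)=+1; sign (−1)^0·-1^0·+1^2 = +1.
(a,b)_11: α=-4, u≡8; β=-2, v≡2 (mod 11); (8|11)=-1, (2|11)=-1; sign (−1)^0·-1^-2·-1^-4 = +1.
(a,b)_2: α=-7, β=-2; u≡7, v≡1 (mod 8); ε(u)ε(v)=1·0, αω(v)=-7·0, βω(u)=-2·0; sum ≡ 0  ⇒  +1.
(a,b)_∞: sgn(28014)=+, sgn(145)=+, so +1.
(a,b)_53: α=2, u≡48; β=2, v≡33 (mod 53); (48|53)=-1, (33|53)=-1; sign (−1)^0·-1^2·-1^2 = +1.
(a,b)_7: α=9, u≡3; β=4, v≡3 (mod 7); (3|7)=-1, (3|7)=-1; sign (−1)^0·-1^4·-1^9 = -1.
(a,b)_43: α=-2, u≡35; β=-2, v≡13 (mod 43); (35|43)=+1, (13|43)=+1; sign (−1)^0·+1^-2·+1^-2 = +1.
(a,b)_5: α=6, u≡1; β=5, v≡4 (mod 5); (1|5)=+1, (4|5)=+1; sign (−1)^0·+1^5·+1^6 = +1.
(a,b)_23: α=1, u≡22; β=0, v≡22 (mod 23); (22|23)=-1, (22|23)=-1; sign (−1)^0·-1^0·-1^1 = -1.
(a,b)_3: α=-9, u≡2; β=-4, v≡1 (mod 3); (2|3)=-1, (1|3)=+1; sign (−1)^0·-1^-4·+1^-9 = +1.
(28014, 145 / ℚ) ramifies at {7, 23}: a division algebra.

[7, 23]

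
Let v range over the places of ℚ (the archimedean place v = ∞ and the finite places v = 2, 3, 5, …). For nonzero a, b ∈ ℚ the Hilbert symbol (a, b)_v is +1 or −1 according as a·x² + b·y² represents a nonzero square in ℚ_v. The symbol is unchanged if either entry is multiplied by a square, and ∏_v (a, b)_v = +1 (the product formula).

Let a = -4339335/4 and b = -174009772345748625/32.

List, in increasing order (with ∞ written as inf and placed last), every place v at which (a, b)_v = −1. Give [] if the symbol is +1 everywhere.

(a, b) ≡ (-15015, -4290) mod (ℚ^×)²; places V = {2, 3, 5, 7, 11, 13, 17, 19, ∞}.
(a,b)_19: α=0, u≡14; β=2, v≡17 (mod 19); (14|19)=-1, (17|19)=+1; sign (−1)^0·-1^2·+1^0 = +1.
(a,b)_17: α=2, u≡16; β=2, v≡14 (mod 17); (16|17)=+1, (14|17)=-1; sign (−1)^0·+1^2·-1^2 = +1.
(a,b)_11: α=1, u≡2; β=3, v≡10 (mod 11); (2|11)=-1, (10|11)=-1; sign (−1)^1·-1^3·-1^1 = -1.
(a,b)_7: α=1, u≡2; β=0, v≡2 (mod 7); (2|7)=+1, (2|7)=+1; sign (−1)^0·+1^0·+1^1 = +1.
(a,b)_∞: sgn(-15015)=−, sgn(-4290)=−, so -1.
(a,b)_13: α=1, u≡8; β=5, v≡8 (mod 13); (8|13)=-1, (8|13)=-1; sign (−1)^0·-1^5·-1^1 = +1.
(a,b)_5: α=1, u≡2; β=3, v≡3 (mod 5); (2|5)=-1, (3|5)=-1; sign (−1)^0·-1^3·-1^1 = +1.
(a,b)_2: α=-2, β=-5; u≡1, v≡7 (mod 8); ε(u)ε(v)=0·1, αω(v)=-2·0, βω(u)=-5·0; sum ≡ 0  ⇒  +1.
(a,b)_3: α=1, u≡2; β=3, v≡1 (mod 3); (2|3)=-1, (1|3)=+1; sign (−1)^1·-1^3·+1^1 = +1.
(-15015, -4290 / ℚ) ramifies at {11, ∞}: a division algebra.

[11, inf]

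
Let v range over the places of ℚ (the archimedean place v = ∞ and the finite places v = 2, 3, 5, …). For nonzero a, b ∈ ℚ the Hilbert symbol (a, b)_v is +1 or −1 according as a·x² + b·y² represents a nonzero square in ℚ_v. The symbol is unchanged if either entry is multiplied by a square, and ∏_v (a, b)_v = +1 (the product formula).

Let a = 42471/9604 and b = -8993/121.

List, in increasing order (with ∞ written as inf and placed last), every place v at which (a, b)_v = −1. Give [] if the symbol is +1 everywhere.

(a, b) ≡ (39, -17) mod (ℚ^×)²; places V = {2, 3, 7, 11, 13, 17, 23, ∞}.
(a,b)_11: α=2, u≡10; β=-2, v≡5 (mod 11); (10|11)=-1, (5|11)=+1; sign (−1)^0·-1^-2·+1^2 = +1.
(a,b)_3: α=3, u≡1; β=0, v≡1 (mod 3); (1|3)=+1, (1|3)=+1; sign (−1)^0·+1^0·+1^3 = +1.
(a,b)_17: α=0, u≡12; β=1, v≡16 (mod 17); (12|17)=-1, (16|17)=+1; sign (−1)^0·-1^1·+1^0 = -1.
(a,b)_23: α=0, u≡1; β=2, v≡1 (mod 23); (1|23)=+1, (1|23)=+1; sign (−1)^0·+1^2·+1^0 = +1.
(a,b)_∞: sgn(39)=+, sgn(-17)=−, so +1.
(a,b)_7: α=-4, u≡4; β=0, v≡1 (mod 7); (4|7)=+1, (1|7)=+1; sign (−1)^0·+1^0·+1^-4 = +1.
(a,b)_2: α=-2, β=0; u≡7, v≡7 (mod 8); ε(u)ε(v)=1·1, αω(v)=-2·0, βω(u)=0·0; sum ≡ 1  ⇒  -1.
(a,b)_13: α=1, u≡3; β=0, v≡4 (mod 13); (3|13)=+1, (4|13)=+1; sign (−1)^0·+1^0·+1^1 = +1.
|Ram(39, -17)| = 2, even; anisotropic at {2, 17}.

[2, 17]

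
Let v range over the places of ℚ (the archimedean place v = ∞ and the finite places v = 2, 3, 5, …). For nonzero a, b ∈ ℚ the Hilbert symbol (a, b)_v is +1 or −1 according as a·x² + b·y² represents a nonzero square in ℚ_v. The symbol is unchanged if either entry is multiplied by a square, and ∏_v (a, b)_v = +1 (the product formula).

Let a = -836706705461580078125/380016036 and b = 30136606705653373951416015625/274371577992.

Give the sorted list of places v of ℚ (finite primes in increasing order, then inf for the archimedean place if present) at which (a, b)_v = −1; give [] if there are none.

Mod squares: a ≡ -5, b ≡ 3410. Check v ∈ {∞, 2, 3, 5, 7, 11, 13, 19, 23, 29, 31}.
v=7: a=7^2·(≡2), b=7^2·(≡1) mod 7; (2|7)=+1, (1|7)=+1; (−1)^{2·2·3}·(+1)^2·(+1)^2 = +1.
v=11: a=11^2·(≡2), b=11^3·(≡8) mod 11; (2|11)=-1, (8|11)=-1; (−1)^{2·3·5}·(-1)^3·(-1)^2 = -1.
v=23: a=23^2·(≡13), b=23^2·(≡6) mod 23; (13|23)=+1, (6|23)=+1; (−1)^{2·2·11}·(+1)^2·(+1)^2 = +1.
v=29: a=29^2·(≡25), b=29^2·(≡17) mod 29; (25|29)=+1, (17|29)=-1; (−1)^{2·2·14}·(+1)^2·(-1)^2 = +1.
v=19: a=19^-4·(≡14), b=19^-6·(≡9) mod 19; (14|19)=-1, (9|19)=+1; (−1)^{-4·-6·9}·(-1)^-6·(+1)^-4 = +1.
v=2: v_2(a)=-2, v_2(b)=-3; units ≡ 3, 1 (mod 8); ε·ε+αω+βω = 1·0+-2·0+-3·1 ≡ 1  ⇒  (a,b)_2 = -1.
v=∞: -5 < 0 and 3410 > 0  ⇒  (a,b)_∞ = +1.
v=13: a=13^2·(≡8), b=13^4·(≡4) mod 13; (8|13)=-1, (4|13)=+1; (−1)^{2·4·6}·(-1)^4·(+1)^2 = +1.
v=31: a=31^2·(≡15), b=31^3·(≡29) mod 31; (15|31)=-1, (29|31)=-1; (−1)^{2·3·15}·(-1)^3·(-1)^2 = -1.
v=3: a=3^-6·(≡1), b=3^-6·(≡2) mod 3; (1|3)=+1, (2|3)=-1; (−1)^{-6·-6·1}·(+1)^-6·(-1)^-6 = +1.
v=5: a=5^9·(≡1), b=5^13·(≡3) mod 5; (1|5)=+1, (3|5)=-1; (−1)^{9·13·2}·(+1)^13·(-1)^9 = -1.
|Ram(-5, 3410)| = 4, even; anisotropic at {2, 5, 11, 31}.

[2, 5, 11, 31]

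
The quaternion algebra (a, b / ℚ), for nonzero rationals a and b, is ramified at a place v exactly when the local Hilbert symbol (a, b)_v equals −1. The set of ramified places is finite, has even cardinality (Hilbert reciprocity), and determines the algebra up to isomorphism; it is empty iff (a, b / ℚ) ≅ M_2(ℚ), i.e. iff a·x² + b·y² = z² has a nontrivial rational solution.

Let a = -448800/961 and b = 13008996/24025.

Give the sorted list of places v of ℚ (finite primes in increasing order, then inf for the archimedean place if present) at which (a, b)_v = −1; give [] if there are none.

Mod squares: a ≡ -1122, b ≡ 1001. Check v ∈ {∞, 2, 3, 5, 7, 11, 13, 17, 19, 31}.
v=3: a=3^1·(≡1), b=3^2·(≡2) mod 3; (1|3)=+1, (2|3)=-1; (−1)^{1·2·1}·(+1)^2·(-1)^1 = -1.
v=11: a=11^1·(≡8), b=11^1·(≡4) mod 11; (8|11)=-1, (4|11)=+1; (−1)^{1·1·5}·(-1)^1·(+1)^1 = +1.
v=17: a=17^1·(≡2), b=17^0·(≡13) mod 17; (2|17)=+1, (13|17)=+1; (−1)^{1·0·8}·(+1)^0·(+1)^1 = +1.
v=5: a=5^2·(≡3), b=5^-2·(≡1) mod 5; (3|5)=-1, (1|5)=+1; (−1)^{2·-2·2}·(-1)^-2·(+1)^2 = +1.
v=19: a=19^0·(≡12), b=19^2·(≡14) mod 19; (12|19)=-1, (14|19)=-1; (−1)^{0·2·9}·(-1)^2·(-1)^0 = +1.
v=31: a=31^-2·(≡18), b=31^-2·(≡5) mod 31; (18|31)=+1, (5|31)=+1; (−1)^{-2·-2·15}·(+1)^-2·(+1)^-2 = +1.
v=2: v_2(a)=5, v_2(b)=2; units ≡ 7, 1 (mod 8); ε·ε+αω+βω = 1·0+5·0+2·0 ≡ 0  ⇒  (a,b)_2 = +1.
v=∞: -1122 < 0 and 1001 > 0  ⇒  (a,b)_∞ = +1.
v=13: a=13^0·(≡1), b=13^1·(≡4) mod 13; (1|13)=+1, (4|13)=+1; (−1)^{0·1·6}·(+1)^1·(+1)^0 = +1.
v=7: a=7^0·(≡6), b=7^1·(≡5) mod 7; (6|7)=-1, (5|7)=-1; (−1)^{0·1·3}·(-1)^1·(-1)^0 = -1.
(-1122, 1001 / ℚ) ramifies at {3, 7}: a division algebra.

[3, 7]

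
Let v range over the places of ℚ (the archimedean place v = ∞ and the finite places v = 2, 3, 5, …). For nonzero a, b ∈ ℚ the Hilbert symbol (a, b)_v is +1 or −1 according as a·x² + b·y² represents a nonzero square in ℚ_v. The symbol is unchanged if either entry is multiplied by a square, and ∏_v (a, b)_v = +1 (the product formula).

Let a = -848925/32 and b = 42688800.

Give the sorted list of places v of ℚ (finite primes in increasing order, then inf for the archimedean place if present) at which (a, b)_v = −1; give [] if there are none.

(a, b) ≡ (-154, 2) mod (ℚ^×)²; places V = {2, 3, 5, 7, 11, ∞}.
(a,b)_11: α=1, u≡10; β=2, v≡8 (mod 11); (10|11)=-1, (8|11)=-1; sign (−1)^0·-1^2·-1^1 = -1.
(a,b)_2: α=-5, β=5; u≡3, v≡1 (mod 8); ε(u)ε(v)=1·0, αω(v)=-5·0, βω(u)=5·1; sum ≡ 1  ⇒  -1.
(a,b)_7: α=3, u≡6; β=2, v≡1 (mod 7); (6|7)=-1, (1|7)=+1; sign (−1)^0·-1^2·+1^3 = +1.
(a,b)_5: α=2, u≡4; β=2, v≡2 (mod 5); (4|5)=+1, (2|5)=-1; sign (−1)^0·+1^2·-1^2 = +1.
(a,b)_3: α=2, u≡2; β=2, v≡2 (mod 3); (2|3)=-1, (2|3)=-1; sign (−1)^0·-1^2·-1^2 = +1.
(a,b)_∞: sgn(-154)=−, sgn(2)=+, so +1.
|Ram(-154, 2)| = 2, even; anisotropic at {2, 11}.

[2, 11]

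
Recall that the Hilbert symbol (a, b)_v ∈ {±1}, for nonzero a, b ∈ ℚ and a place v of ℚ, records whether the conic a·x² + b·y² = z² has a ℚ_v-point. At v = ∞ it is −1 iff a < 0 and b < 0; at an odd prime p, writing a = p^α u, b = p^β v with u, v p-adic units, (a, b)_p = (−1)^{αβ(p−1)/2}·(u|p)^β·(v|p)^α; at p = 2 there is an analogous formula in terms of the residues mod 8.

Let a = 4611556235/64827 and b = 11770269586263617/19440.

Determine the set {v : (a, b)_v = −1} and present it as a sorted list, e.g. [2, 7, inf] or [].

(a, b) ≡ (676545, 16095) mod (ℚ^×)²; places V = {2, 3, 5, 7, 11, 13, 19, 23, 29, 37, 53, ∞}.
(a,b)_11: α=2, u≡4; β=2, v≡2 (mod 11); (4|11)=+1, (2|11)=-1; sign (−1)^0·+1^2·-1^2 = +1.
(a,b)_29: α=0, u≡23; β=1, v≡1 (mod 29); (23|29)=+1, (1|29)=+1; sign (−1)^0·+1^1·+1^0 = +1.
(a,b)_5: α=1, u≡1; β=-1, v≡4 (mod 5); (1|5)=+1, (4|5)=+1; sign (−1)^0·+1^-1·+1^1 = +1.
(a,b)_∞: sgn(676545)=+, sgn(16095)=+, so +1.
(a,b)_53: α=1, u≡3; β=2, v≡10 (mod 53); (3|53)=-1, (10|53)=+1; sign (−1)^0·-1^2·+1^1 = +1.
(a,b)_2: α=0, β=-4; u≡1, v≡7 (mod 8); ε(u)ε(v)=0·1, αω(v)=0·0, βω(u)=-4·0; sum ≡ 0  ⇒  +1.
(a,b)_3: α=-3, u≡2; β=-5, v≡1 (mod 3); (2|3)=-1, (1|3)=+1; sign (−1)^1·-1^-5·+1^-3 = +1.
(a,b)_7: α=-4, u≡1; β=0, v≡2 (mod 7); (1|7)=+1, (2|7)=+1; sign (−1)^0·+1^0·+1^-4 = +1.
(a,b)_23: α=1, u≡17; β=2, v≡12 (mod 23); (17|23)=-1, (12|23)=+1; sign (−1)^0·-1^2·+1^1 = +1.
(a,b)_37: α=1, u≡3; β=1, v≡36 (mod 37); (3|37)=+1, (36|37)=+1; sign (−1)^0·+1^1·+1^1 = +1.
(a,b)_13: α=2, u≡9; β=2, v≡10 (mod 13); (9|13)=+1, (10|13)=+1; sign (−1)^0·+1^2·+1^2 = +1.
(a,b)_19: α=0, u≡18; β=2, v≡2 (mod 19); (18|19)=-1, (2|19)=-1; sign (−1)^0·-1^2·-1^0 = +1.
Every local symbol is +1, so the conic 676545·x² + 16095·y² = z² has ℚ_v-points for all v and hence a ℚ-point; (a, b / ℚ) ≅ M_2(ℚ).

[]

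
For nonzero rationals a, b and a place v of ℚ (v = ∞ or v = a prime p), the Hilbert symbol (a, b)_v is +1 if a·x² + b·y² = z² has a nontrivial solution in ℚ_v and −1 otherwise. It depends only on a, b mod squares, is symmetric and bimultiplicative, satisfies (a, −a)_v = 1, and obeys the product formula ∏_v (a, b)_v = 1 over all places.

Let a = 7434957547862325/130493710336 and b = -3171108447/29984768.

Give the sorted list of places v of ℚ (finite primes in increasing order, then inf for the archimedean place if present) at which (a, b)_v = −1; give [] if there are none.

[2, 17]

Mod squares: a ≡ 442, b ≡ -1326. Check v ∈ {∞, 2, 3, 5, 11, 13, 17}.
v=2: v_2(a)=-19, v_2(b)=-11; units ≡ 5, 1 (mod 8); ε·ε+αω+βω = 0·0+-19·0+-11·1 ≡ 1  ⇒  (a,b)_2 = -1.
v=5: a=5^2·(≡3), b=5^0·(≡1) mod 5; (3|5)=-1, (1|5)=+1; (−1)^{2·0·2}·(-1)^0·(+1)^2 = +1.
v=17: a=17^-1·(≡13), b=17^1·(≡5) mod 17; (13|17)=+1, (5|17)=-1; (−1)^{-1·1·8}·(+1)^1·(-1)^-1 = -1.
v=∞: 442 > 0 and -1326 < 0  ⇒  (a,b)_∞ = +1.
v=13: a=13^1·(≡5), b=13^1·(≡6) mod 13; (5|13)=-1, (6|13)=-1; (−1)^{1·1·6}·(-1)^1·(-1)^1 = +1.
v=3: a=3^28·(≡1), b=3^15·(≡2) mod 3; (1|3)=+1, (2|3)=-1; (−1)^{28·15·1}·(+1)^15·(-1)^28 = +1.
v=11: a=11^-4·(≡10), b=11^-4·(≡5) mod 11; (10|11)=-1, (5|11)=+1; (−1)^{-4·-4·5}·(-1)^-4·(+1)^-4 = +1.
|Ram(442, -1326)| = 2, even; anisotropic at {2, 17}.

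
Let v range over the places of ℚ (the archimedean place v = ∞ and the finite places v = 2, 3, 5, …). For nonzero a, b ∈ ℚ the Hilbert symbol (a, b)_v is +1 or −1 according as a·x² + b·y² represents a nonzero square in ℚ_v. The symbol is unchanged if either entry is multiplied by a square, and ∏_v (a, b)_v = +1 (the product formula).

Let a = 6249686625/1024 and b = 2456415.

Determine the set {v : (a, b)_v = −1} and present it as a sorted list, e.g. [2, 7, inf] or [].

Mod squares: a ≡ 62985, b ≡ 1615. Check v ∈ {∞, 2, 3, 5, 7, 13, 17, 19}.
v=5: a=5^3·(≡2), b=5^1·(≡3) mod 5; (2|5)=-1, (3|5)=-1; (−1)^{3·1·2}·(-1)^1·(-1)^3 = +1.
v=19: a=19^1·(≡16), b=19^1·(≡9) mod 19; (16|19)=+1, (9|19)=+1; (−1)^{1·1·9}·(+1)^1·(+1)^1 = -1.
v=∞: 62985 > 0 and 1615 > 0  ⇒  (a,b)_∞ = +1.
v=2: v_2(a)=-10, v_2(b)=0; units ≡ 1, 7 (mod 8); ε·ε+αω+βω = 0·1+-10·0+0·0 ≡ 0  ⇒  (a,b)_2 = +1.
v=7: a=7^2·(≡6), b=7^0·(≡3) mod 7; (6|7)=-1, (3|7)=-1; (−1)^{2·0·3}·(-1)^0·(-1)^2 = +1.
v=17: a=17^1·(≡1), b=17^1·(≡12) mod 17; (1|17)=+1, (12|17)=-1; (−1)^{1·1·8}·(+1)^1·(-1)^1 = -1.
v=13: a=13^1·(≡12), b=13^2·(≡1) mod 13; (12|13)=+1, (1|13)=+1; (−1)^{1·2·6}·(+1)^2·(+1)^1 = +1.
v=3: a=3^5·(≡1), b=3^2·(≡1) mod 3; (1|3)=+1, (1|3)=+1; (−1)^{5·2·1}·(+1)^2·(+1)^5 = +1.
Ram(62985, 1615) = {17, 19}; no ℚ_17-point on the conic.

[17, 19]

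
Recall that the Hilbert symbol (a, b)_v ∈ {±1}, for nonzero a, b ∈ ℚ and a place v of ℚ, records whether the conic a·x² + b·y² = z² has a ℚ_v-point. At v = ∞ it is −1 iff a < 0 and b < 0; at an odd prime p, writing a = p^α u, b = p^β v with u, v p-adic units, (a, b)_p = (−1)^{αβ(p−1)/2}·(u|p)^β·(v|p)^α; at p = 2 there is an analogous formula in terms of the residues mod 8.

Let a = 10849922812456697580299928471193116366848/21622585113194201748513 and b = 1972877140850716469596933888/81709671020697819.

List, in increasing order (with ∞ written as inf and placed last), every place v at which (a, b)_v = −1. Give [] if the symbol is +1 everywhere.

[2, 3, 7, 11]

(a, b) ≡ (6006, 77) mod (ℚ^×)²; places V = {2, 3, 7, 11, 13, 19, 23, 29, 31, 37, ∞}.
(a,b)_11: α=-7, u≡10; β=-5, v≡10 (mod 11); (10|11)=-1, (10|11)=-1; sign (−1)^1·-1^-5·-1^-7 = -1.
(a,b)_37: α=-2, u≡28; β=-2, v≡34 (mod 37); (28|37)=+1, (34|37)=+1; sign (−1)^0·+1^-2·+1^-2 = +1.
(a,b)_13: α=9, u≡7; β=6, v≡10 (mod 13); (7|13)=-1, (10|13)=+1; sign (−1)^0·-1^6·+1^9 = +1.
(a,b)_3: α=-13, u≡1; β=-6, v≡2 (mod 3); (1|3)=+1, (2|3)=-1; sign (−1)^0·+1^-6·-1^-13 = -1.
(a,b)_29: α=2, u≡26; β=2, v≡26 (mod 29); (26|29)=-1, (26|29)=-1; sign (−1)^0·-1^2·-1^2 = +1.
(a,b)_23: α=-2, u≡13; β=-2, v≡4 (mod 23); (13|23)=+1, (4|23)=+1; sign (−1)^0·+1^-2·+1^-2 = +1.
(a,b)_2: α=11, β=8; u≡3, v≡5 (mod 8); ε(u)ε(v)=1·0, αω(v)=11·1, βω(u)=8·1; sum ≡ 1  ⇒  -1.
(a,b)_∞: sgn(6006)=+, sgn(77)=+, so +1.
(a,b)_31: α=-2, u≡23; β=-2, v≡23 (mod 31); (23|31)=-1, (23|31)=-1; sign (−1)^0·-1^-2·-1^-2 = +1.
(a,b)_7: α=13, u≡1; β=9, v≡4 (mod 7); (1|7)=+1, (4|7)=+1; sign (−1)^1·+1^9·+1^13 = -1.
(a,b)_19: α=10, u≡14; β=6, v≡9 (mod 19); (14|19)=-1, (9|19)=+1; sign (−1)^0·-1^6·+1^10 = +1.
Ram(6006, 77) = {2, 3, 7, 11}; no ℚ_2-point on the conic.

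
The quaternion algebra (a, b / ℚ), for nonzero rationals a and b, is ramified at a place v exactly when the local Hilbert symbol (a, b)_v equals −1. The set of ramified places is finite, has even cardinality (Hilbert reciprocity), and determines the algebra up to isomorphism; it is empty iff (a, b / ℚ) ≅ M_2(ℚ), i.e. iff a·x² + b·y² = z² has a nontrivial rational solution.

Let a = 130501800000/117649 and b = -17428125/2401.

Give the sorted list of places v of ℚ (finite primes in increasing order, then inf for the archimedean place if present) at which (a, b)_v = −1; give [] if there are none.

(a, b) ≡ (2145, -165) mod (ℚ^×)²; places V = {2, 3, 5, 7, 11, 13, ∞}.
(a,b)_13: α=3, u≡3; β=2, v≡12 (mod 13); (3|13)=+1, (12|13)=+1; sign (−1)^0·+1^2·+1^3 = +1.
(a,b)_∞: sgn(2145)=+, sgn(-165)=−, so +1.
(a,b)_2: α=6, β=0; u≡1, v≡3 (mod 8); ε(u)ε(v)=0·1, αω(v)=6·1, βω(u)=0·0; sum ≡ 0  ⇒  +1.
(a,b)_3: α=3, u≡1; β=1, v≡2 (mod 3); (1|3)=+1, (2|3)=-1; sign (−1)^1·+1^1·-1^3 = +1.
(a,b)_5: α=5, u≡4; β=5, v≡3 (mod 5); (4|5)=+1, (3|5)=-1; sign (−1)^0·+1^5·-1^5 = -1.
(a,b)_7: α=-6, u≡5; β=-4, v≡6 (mod 7); (5|7)=-1, (6|7)=-1; sign (−1)^0·-1^-4·-1^-6 = +1.
(a,b)_11: α=1, u≡2; β=1, v≡7 (mod 11); (2|11)=-1, (7|11)=-1; sign (−1)^1·-1^1·-1^1 = -1.
Ram(2145, -165) = {5, 11}; no ℚ_5-point on the conic.

[5, 11]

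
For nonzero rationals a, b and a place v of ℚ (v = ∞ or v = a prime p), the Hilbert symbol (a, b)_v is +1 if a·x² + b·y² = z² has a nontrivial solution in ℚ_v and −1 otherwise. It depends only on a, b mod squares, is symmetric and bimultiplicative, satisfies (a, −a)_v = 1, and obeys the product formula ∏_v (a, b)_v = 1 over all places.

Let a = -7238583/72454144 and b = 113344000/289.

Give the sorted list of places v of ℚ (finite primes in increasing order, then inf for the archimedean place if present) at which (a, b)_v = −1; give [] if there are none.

(a, b) ≡ (-23, 17710) mod (ℚ^×)²; places V = {2, 3, 5, 7, 11, 17, 19, 23, ∞}.
(a,b)_23: α=1, u≡20; β=1, v≡21 (mod 23); (20|23)=-1, (21|23)=-1; sign (−1)^1·-1^1·-1^1 = -1.
(a,b)_3: α=2, u≡1; β=0, v≡1 (mod 3); (1|3)=+1, (1|3)=+1; sign (−1)^0·+1^0·+1^2 = +1.
(a,b)_5: α=0, u≡3; β=3, v≡3 (mod 5); (3|5)=-1, (3|5)=-1; sign (−1)^0·-1^3·-1^0 = -1.
(a,b)_17: α=2, u≡12; β=-2, v≡2 (mod 17); (12|17)=-1, (2|17)=+1; sign (−1)^0·-1^-2·+1^2 = +1.
(a,b)_2: α=-12, β=9; u≡1, v≡7 (mod 8); ε(u)ε(v)=0·1, αω(v)=-12·0, βω(u)=9·0; sum ≡ 0  ⇒  +1.
(a,b)_7: α=-2, u≡3; β=1, v≡3 (mod 7); (3|7)=-1, (3|7)=-1; sign (−1)^0·-1^1·-1^-2 = -1.
(a,b)_11: α=2, u≡7; β=1, v≡1 (mod 11); (7|11)=-1, (1|11)=+1; sign (−1)^0·-1^1·+1^2 = -1.
(a,b)_19: α=-2, u≡8; β=0, v≡8 (mod 19); (8|19)=-1, (8|19)=-1; sign (−1)^0·-1^0·-1^-2 = +1.
(a,b)_∞: sgn(-23)=−, sgn(17710)=+, so +1.
|Ram(-23, 17710)| = 4, even; anisotropic at {5, 7, 11, 23}.

[5, 7, 11, 23]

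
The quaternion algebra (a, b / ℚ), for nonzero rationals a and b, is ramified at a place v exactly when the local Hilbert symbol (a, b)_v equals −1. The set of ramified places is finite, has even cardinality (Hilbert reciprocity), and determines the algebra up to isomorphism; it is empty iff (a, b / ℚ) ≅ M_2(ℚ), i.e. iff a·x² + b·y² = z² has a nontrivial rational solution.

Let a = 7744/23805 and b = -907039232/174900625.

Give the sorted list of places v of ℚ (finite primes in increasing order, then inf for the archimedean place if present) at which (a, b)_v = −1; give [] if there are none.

[2, 5]

Mod squares: a ≡ 5, b ≡ -2. Check v ∈ {∞, 2, 3, 5, 11, 23}.
v=∞: 5 > 0 and -2 < 0  ⇒  (a,b)_∞ = +1.
v=5: a=5^-1·(≡4), b=5^-4·(≡3) mod 5; (4|5)=+1, (3|5)=-1; (−1)^{-1·-4·2}·(+1)^-4·(-1)^-1 = -1.
v=3: a=3^-2·(≡2), b=3^0·(≡1) mod 3; (2|3)=-1, (1|3)=+1; (−1)^{-2·0·1}·(-1)^0·(+1)^-2 = +1.
v=2: v_2(a)=6, v_2(b)=9; units ≡ 5, 7 (mod 8); ε·ε+αω+βω = 0·1+6·0+9·1 ≡ 1  ⇒  (a,b)_2 = -1.
v=23: a=23^-2·(≡7), b=23^-4·(≡21) mod 23; (7|23)=-1, (21|23)=-1; (−1)^{-2·-4·11}·(-1)^-4·(-1)^-2 = +1.
v=11: a=11^2·(≡9), b=11^6·(≡3) mod 11; (9|11)=+1, (3|11)=+1; (−1)^{2·6·5}·(+1)^6·(+1)^2 = +1.
Ram(5, -2) = {2, 5}; no ℚ_2-point on the conic.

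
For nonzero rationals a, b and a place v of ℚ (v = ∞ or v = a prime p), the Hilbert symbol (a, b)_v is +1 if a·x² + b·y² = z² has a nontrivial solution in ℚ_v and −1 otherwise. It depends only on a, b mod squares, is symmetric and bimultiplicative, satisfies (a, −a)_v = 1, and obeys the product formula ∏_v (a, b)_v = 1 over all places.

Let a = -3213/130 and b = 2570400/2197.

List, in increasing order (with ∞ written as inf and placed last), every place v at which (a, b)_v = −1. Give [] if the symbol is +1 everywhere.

Mod squares: a ≡ -46410, b ≡ 9282. Check v ∈ {∞, 2, 3, 5, 7, 13, 17}.
v=∞: -46410 < 0 and 9282 > 0  ⇒  (a,b)_∞ = +1.
v=13: a=13^-1·(≡5), b=13^-3·(≡1) mod 13; (5|13)=-1, (1|13)=+1; (−1)^{-1·-3·6}·(-1)^-3·(+1)^-1 = -1.
v=2: v_2(a)=-1, v_2(b)=5; units ≡ 3, 1 (mod 8); ε·ε+αω+βω = 1·0+-1·0+5·1 ≡ 1  ⇒  (a,b)_2 = -1.
v=7: a=7^1·(≡6), b=7^1·(≡6) mod 7; (6|7)=-1, (6|7)=-1; (−1)^{1·1·3}·(-1)^1·(-1)^1 = -1.
v=3: a=3^3·(≡1), b=3^3·(≡1) mod 3; (1|3)=+1, (1|3)=+1; (−1)^{3·3·1}·(+1)^3·(+1)^3 = -1.
v=5: a=5^-1·(≡2), b=5^2·(≡3) mod 5; (2|5)=-1, (3|5)=-1; (−1)^{-1·2·2}·(-1)^2·(-1)^-1 = -1.
v=17: a=17^1·(≡6), b=17^1·(≡9) mod 17; (6|17)=-1, (9|17)=+1; (−1)^{1·1·8}·(-1)^1·(+1)^1 = -1.
|Ram(-46410, 9282)| = 6, even; anisotropic at {2, 3, 5, 7, 13, 17}.

[2, 3, 5, 7, 13, 17]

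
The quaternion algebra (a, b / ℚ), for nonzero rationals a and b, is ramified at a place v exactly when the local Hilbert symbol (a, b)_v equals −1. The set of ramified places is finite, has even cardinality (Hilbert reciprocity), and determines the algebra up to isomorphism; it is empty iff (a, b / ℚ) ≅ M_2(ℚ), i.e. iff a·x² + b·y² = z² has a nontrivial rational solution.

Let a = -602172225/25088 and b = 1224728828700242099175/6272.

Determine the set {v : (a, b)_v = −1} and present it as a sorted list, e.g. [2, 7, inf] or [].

[2, 23, 37, 47]

(a, b) ≡ (-66082, 1519886) mod (ℚ^×)²; places V = {2, 3, 5, 7, 19, 23, 37, 47, ∞}.
(a,b)_5: α=2, u≡2; β=2, v≡1 (mod 5); (2|5)=-1, (1|5)=+1; sign (−1)^0·-1^2·+1^2 = +1.
(a,b)_3: α=6, u≡2; β=10, v≡2 (mod 3); (2|3)=-1, (2|3)=-1; sign (−1)^0·-1^10·-1^6 = +1.
(a,b)_2: α=-9, β=-7; u≡7, v≡7 (mod 8); ε(u)ε(v)=1·1, αω(v)=-9·0, βω(u)=-7·0; sum ≡ 1  ⇒  -1.
(a,b)_7: α=-2, u≡3; β=-2, v≡2 (mod 7); (3|7)=-1, (2|7)=+1; sign (−1)^0·-1^-2·+1^-2 = +1.
(a,b)_47: α=1, u≡21; β=3, v≡25 (mod 47); (21|47)=+1, (25|47)=+1; sign (−1)^1·+1^3·+1^1 = -1.
(a,b)_19: α=1, u≡14; β=3, v≡5 (mod 19); (14|19)=-1, (5|19)=+1; sign (−1)^1·-1^3·+1^1 = +1.
(a,b)_23: α=0, u≡5; β=1, v≡12 (mod 23); (5|23)=-1, (12|23)=+1; sign (−1)^0·-1^1·+1^0 = -1.
(a,b)_37: α=1, u≡3; β=3, v≡22 (mod 37); (3|37)=+1, (22|37)=-1; sign (−1)^0·+1^3·-1^1 = -1.
(a,b)_∞: sgn(-66082)=−, sgn(1519886)=+, so +1.
Ram(-66082, 1519886) = {2, 23, 37, 47}; no ℚ_2-point on the conic.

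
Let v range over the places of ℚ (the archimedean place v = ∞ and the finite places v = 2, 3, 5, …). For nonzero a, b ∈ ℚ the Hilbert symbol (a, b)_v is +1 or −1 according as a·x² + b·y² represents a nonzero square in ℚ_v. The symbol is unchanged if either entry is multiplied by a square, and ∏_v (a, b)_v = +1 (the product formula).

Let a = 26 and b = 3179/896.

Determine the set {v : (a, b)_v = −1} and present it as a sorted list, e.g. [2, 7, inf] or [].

[7, 13]

(a, b) ≡ (26, 154) mod (ℚ^×)²; places V = {2, 7, 11, 13, 17, ∞}.
(a,b)_∞: sgn(26)=+, sgn(154)=+, so +1.
(a,b)_13: α=1, u≡2; β=0, v≡6 (mod 13); (2|13)=-1, (6|13)=-1; sign (−1)^0·-1^0·-1^1 = -1.
(a,b)_2: α=1, β=-7; u≡5, v≡5 (mod 8); ε(u)ε(v)=0·0, αω(v)=1·1, βω(u)=-7·1; sum ≡ 0  ⇒  +1.
(a,b)_11: α=0, u≡4; β=1, v≡5 (mod 11); (4|11)=+1, (5|11)=+1; sign (−1)^0·+1^1·+1^0 = +1.
(a,b)_7: α=0, u≡5; β=-1, v≡4 (mod 7); (5|7)=-1, (4|7)=+1; sign (−1)^0·-1^-1·+1^0 = -1.
(a,b)_17: α=0, u≡9; β=2, v≡8 (mod 17); (9|17)=+1, (8|17)=+1; sign (−1)^0·+1^2·+1^0 = +1.
|Ram(26, 154)| = 2, even; anisotropic at {7, 13}.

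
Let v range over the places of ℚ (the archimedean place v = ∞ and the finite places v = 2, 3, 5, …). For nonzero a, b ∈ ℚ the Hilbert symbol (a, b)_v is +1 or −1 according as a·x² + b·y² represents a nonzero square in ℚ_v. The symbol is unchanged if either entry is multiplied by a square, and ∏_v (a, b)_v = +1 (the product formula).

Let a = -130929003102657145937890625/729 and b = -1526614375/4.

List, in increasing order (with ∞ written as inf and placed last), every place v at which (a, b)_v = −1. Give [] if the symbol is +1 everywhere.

[11, 19, 23, inf]

Mod squares: a ≡ -56179409, b ≡ -2442583. Check v ∈ {∞, 2, 3, 5, 11, 13, 19, 23, 29, 31}.
v=5: a=5^8·(≡1), b=5^4·(≡3) mod 5; (1|5)=+1, (3|5)=-1; (−1)^{8·4·2}·(+1)^4·(-1)^8 = +1.
v=23: a=23^1·(≡14), b=23^0·(≡17) mod 23; (14|23)=-1, (17|23)=-1; (−1)^{1·0·11}·(-1)^0·(-1)^1 = -1.
v=19: a=19^3·(≡17), b=19^1·(≡11) mod 19; (17|19)=+1, (11|19)=+1; (−1)^{3·1·9}·(+1)^1·(+1)^3 = -1.
v=∞: -56179409 < 0 and -2442583 < 0  ⇒  (a,b)_∞ = -1.
v=11: a=11^3·(≡1), b=11^1·(≡9) mod 11; (1|11)=+1, (9|11)=+1; (−1)^{3·1·5}·(+1)^1·(+1)^3 = -1.
v=13: a=13^3·(≡11), b=13^1·(≡6) mod 13; (11|13)=-1, (6|13)=-1; (−1)^{3·1·6}·(-1)^1·(-1)^3 = +1.
v=31: a=31^3·(≡17), b=31^1·(≡19) mod 31; (17|31)=-1, (19|31)=+1; (−1)^{3·1·15}·(-1)^1·(+1)^3 = +1.
v=3: a=3^-6·(≡1), b=3^0·(≡2) mod 3; (1|3)=+1, (2|3)=-1; (−1)^{-6·0·1}·(+1)^0·(-1)^-6 = +1.
v=2: v_2(a)=0, v_2(b)=-2; units ≡ 7, 1 (mod 8); ε·ε+αω+βω = 1·0+0·0+-2·0 ≡ 0  ⇒  (a,b)_2 = +1.
v=29: a=29^3·(≡8), b=29^1·(≡14) mod 29; (8|29)=-1, (14|29)=-1; (−1)^{3·1·14}·(-1)^1·(-1)^3 = +1.
(-56179409, -2442583 / ℚ) ramifies at {11, 19, 23, ∞}: a division algebra.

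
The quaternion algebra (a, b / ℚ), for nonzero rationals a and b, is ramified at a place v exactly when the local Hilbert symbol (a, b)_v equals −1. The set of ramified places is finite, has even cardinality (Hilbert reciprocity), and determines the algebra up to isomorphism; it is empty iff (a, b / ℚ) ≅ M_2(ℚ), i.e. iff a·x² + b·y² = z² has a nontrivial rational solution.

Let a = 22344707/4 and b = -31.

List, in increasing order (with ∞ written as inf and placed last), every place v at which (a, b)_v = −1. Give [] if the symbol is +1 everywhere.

[23, 37]

(a, b) ≡ (184667, -31) mod (ℚ^×)²; places V = {2, 7, 11, 23, 31, 37, ∞}.
(a,b)_11: α=2, u≡8; β=0, v≡2 (mod 11); (8|11)=-1, (2|11)=-1; sign (−1)^0·-1^0·-1^2 = +1.
(a,b)_2: α=-2, β=0; u≡3, v≡1 (mod 8); ε(u)ε(v)=1·0, αω(v)=-2·0, βω(u)=0·1; sum ≡ 0  ⇒  +1.
(a,b)_7: α=1, u≡6; β=0, v≡4 (mod 7); (6|7)=-1, (4|7)=+1; sign (−1)^0·-1^0·+1^1 = +1.
(a,b)_23: α=1, u≡3; β=0, v≡15 (mod 23); (3|23)=+1, (15|23)=-1; sign (−1)^0·+1^0·-1^1 = -1.
(a,b)_37: α=1, u≡27; β=0, v≡6 (mod 37); (27|37)=+1, (6|37)=-1; sign (−1)^0·+1^0·-1^1 = -1.
(a,b)_∞: sgn(184667)=+, sgn(-31)=−, so +1.
(a,b)_31: α=1, u≡4; β=1, v≡30 (mod 31); (4|31)=+1, (30|31)=-1; sign (−1)^1·+1^1·-1^1 = +1.
Ram(184667, -31) = {23, 37}; no ℚ_23-point on the conic.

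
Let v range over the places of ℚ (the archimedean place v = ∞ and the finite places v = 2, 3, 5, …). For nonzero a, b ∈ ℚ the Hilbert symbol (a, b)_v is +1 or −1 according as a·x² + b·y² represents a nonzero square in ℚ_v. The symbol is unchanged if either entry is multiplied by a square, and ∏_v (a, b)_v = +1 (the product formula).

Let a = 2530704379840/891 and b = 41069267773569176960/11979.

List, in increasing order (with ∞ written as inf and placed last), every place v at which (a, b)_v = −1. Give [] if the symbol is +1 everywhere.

Mod squares: a ≡ 85085, b ≡ 461890. Check v ∈ {∞, 2, 3, 5, 7, 11, 13, 17, 19}.
v=2: v_2(a)=6, v_2(b)=7; units ≡ 5, 1 (mod 8); ε·ε+αω+βω = 0·0+6·0+7·1 ≡ 1  ⇒  (a,b)_2 = -1.
v=∞: 85085 > 0 and 461890 > 0  ⇒  (a,b)_∞ = +1.
v=7: a=7^3·(≡3), b=7^4·(≡1) mod 7; (3|7)=-1, (1|7)=+1; (−1)^{3·4·3}·(-1)^4·(+1)^3 = +1.
v=13: a=13^1·(≡6), b=13^3·(≡4) mod 13; (6|13)=-1, (4|13)=+1; (−1)^{1·3·6}·(-1)^3·(+1)^1 = -1.
v=11: a=11^-1·(≡8), b=11^-3·(≡3) mod 11; (8|11)=-1, (3|11)=+1; (−1)^{-1·-3·5}·(-1)^-3·(+1)^-1 = +1.
v=3: a=3^-4·(≡2), b=3^-2·(≡1) mod 3; (2|3)=-1, (1|3)=+1; (−1)^{-4·-2·1}·(-1)^-2·(+1)^-4 = +1.
v=5: a=5^1·(≡3), b=5^1·(≡3) mod 5; (3|5)=-1, (3|5)=-1; (−1)^{1·1·2}·(-1)^1·(-1)^1 = +1.
v=17: a=17^3·(≡6), b=17^3·(≡2) mod 17; (6|17)=-1, (2|17)=+1; (−1)^{3·3·8}·(-1)^3·(+1)^3 = -1.
v=19: a=19^2·(≡15), b=19^5·(≡11) mod 19; (15|19)=-1, (11|19)=+1; (−1)^{2·5·9}·(-1)^5·(+1)^2 = -1.
|Ram(85085, 461890)| = 4, even; anisotropic at {2, 13, 17, 19}.

[2, 13, 17, 19]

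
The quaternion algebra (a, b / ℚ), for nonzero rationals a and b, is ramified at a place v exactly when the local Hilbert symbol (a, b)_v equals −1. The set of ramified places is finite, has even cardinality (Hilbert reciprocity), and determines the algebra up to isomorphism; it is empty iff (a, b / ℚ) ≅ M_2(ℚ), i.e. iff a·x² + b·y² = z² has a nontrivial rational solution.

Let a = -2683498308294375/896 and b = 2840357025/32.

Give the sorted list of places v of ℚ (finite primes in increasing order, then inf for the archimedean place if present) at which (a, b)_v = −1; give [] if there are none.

[13, 19]

Mod squares: a ≡ -58786, b ≡ 2. Check v ∈ {∞, 2, 3, 5, 7, 11, 13, 17, 19}.
v=∞: -58786 < 0 and 2 > 0  ⇒  (a,b)_∞ = +1.
v=3: a=3^4·(≡2), b=3^2·(≡2) mod 3; (2|3)=-1, (2|3)=-1; (−1)^{4·2·1}·(-1)^2·(-1)^4 = +1.
v=7: a=7^-1·(≡1), b=7^0·(≡4) mod 7; (1|7)=+1, (4|7)=+1; (−1)^{-1·0·3}·(+1)^0·(+1)^-1 = +1.
v=11: a=11^2·(≡9), b=11^2·(≡8) mod 11; (9|11)=+1, (8|11)=-1; (−1)^{2·2·5}·(+1)^2·(-1)^2 = +1.
v=13: a=13^1·(≡8), b=13^0·(≡2) mod 13; (8|13)=-1, (2|13)=-1; (−1)^{1·0·6}·(-1)^0·(-1)^1 = -1.
v=2: v_2(a)=-7, v_2(b)=-5; units ≡ 7, 1 (mod 8); ε·ε+αω+βω = 1·0+-7·0+-5·0 ≡ 0  ⇒  (a,b)_2 = +1.
v=19: a=19^3·(≡18), b=19^2·(≡14) mod 19; (18|19)=-1, (14|19)=-1; (−1)^{3·2·9}·(-1)^2·(-1)^3 = -1.
v=17: a=17^3·(≡6), b=17^2·(≡1) mod 17; (6|17)=-1, (1|17)=+1; (−1)^{3·2·8}·(-1)^2·(+1)^3 = +1.
v=5: a=5^4·(≡4), b=5^2·(≡3) mod 5; (4|5)=+1, (3|5)=-1; (−1)^{4·2·2}·(+1)^2·(-1)^4 = +1.
|Ram(-58786, 2)| = 2, even; anisotropic at {13, 19}.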